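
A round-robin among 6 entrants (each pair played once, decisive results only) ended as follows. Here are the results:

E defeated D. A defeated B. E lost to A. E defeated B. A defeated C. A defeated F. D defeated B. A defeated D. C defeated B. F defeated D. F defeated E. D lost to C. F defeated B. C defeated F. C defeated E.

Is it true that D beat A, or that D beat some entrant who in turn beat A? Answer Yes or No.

D did not beat A directly.
D beat B, but each of them lost to A. No two-step path.

No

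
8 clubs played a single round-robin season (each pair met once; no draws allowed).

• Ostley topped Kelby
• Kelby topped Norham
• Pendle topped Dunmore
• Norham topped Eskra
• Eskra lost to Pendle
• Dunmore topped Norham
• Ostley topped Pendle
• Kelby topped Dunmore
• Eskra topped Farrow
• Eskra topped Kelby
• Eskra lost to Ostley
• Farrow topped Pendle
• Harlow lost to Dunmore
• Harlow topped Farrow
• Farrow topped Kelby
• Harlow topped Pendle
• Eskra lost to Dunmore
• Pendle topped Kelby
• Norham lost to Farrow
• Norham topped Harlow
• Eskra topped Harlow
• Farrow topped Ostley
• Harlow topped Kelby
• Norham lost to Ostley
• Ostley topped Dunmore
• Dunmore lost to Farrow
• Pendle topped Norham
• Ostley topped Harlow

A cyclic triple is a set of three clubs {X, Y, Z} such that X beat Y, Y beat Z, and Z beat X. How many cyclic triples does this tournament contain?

Win totals: Farrow 5, Dunmore 3, Harlow 3, Ostley 6, Norham 2, Pendle 4, Kelby 2, Eskra 3.
A club with w wins dominates both others in C(w,2) triples; summing gives 10 + 3 + 3 + 15 + 1 + 6 + 1 + 3 = 42 transitive triples.
Total triples C(8,3) = 56, so cyclic triples = 56 − 42 = 14.

14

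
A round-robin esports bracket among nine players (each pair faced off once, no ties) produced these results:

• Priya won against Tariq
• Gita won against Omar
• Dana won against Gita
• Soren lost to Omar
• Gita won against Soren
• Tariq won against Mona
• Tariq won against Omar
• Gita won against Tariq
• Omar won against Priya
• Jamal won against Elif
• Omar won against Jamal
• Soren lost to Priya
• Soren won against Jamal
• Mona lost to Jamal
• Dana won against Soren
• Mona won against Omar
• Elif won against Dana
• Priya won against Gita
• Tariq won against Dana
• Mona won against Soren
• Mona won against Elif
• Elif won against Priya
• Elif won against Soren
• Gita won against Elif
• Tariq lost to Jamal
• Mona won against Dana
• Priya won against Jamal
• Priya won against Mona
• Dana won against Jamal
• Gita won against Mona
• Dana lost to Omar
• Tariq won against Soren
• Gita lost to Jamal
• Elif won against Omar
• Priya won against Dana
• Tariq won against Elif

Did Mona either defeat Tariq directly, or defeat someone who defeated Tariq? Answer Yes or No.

Mona did not beat Tariq directly.
Mona beat Omar, Soren, Elif, Dana, but each of them lost to Tariq. No two-step path.

No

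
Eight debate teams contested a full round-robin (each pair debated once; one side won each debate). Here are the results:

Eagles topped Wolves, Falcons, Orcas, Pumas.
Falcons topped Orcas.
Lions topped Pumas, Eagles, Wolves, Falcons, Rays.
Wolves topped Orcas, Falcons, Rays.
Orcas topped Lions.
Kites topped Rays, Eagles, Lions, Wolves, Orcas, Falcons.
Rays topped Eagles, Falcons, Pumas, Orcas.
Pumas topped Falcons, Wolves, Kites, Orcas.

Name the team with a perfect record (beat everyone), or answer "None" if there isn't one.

Highest win total is Kites with 6 (out of 7 possible).
Kites lost to Pumas, so no team went undefeated.

None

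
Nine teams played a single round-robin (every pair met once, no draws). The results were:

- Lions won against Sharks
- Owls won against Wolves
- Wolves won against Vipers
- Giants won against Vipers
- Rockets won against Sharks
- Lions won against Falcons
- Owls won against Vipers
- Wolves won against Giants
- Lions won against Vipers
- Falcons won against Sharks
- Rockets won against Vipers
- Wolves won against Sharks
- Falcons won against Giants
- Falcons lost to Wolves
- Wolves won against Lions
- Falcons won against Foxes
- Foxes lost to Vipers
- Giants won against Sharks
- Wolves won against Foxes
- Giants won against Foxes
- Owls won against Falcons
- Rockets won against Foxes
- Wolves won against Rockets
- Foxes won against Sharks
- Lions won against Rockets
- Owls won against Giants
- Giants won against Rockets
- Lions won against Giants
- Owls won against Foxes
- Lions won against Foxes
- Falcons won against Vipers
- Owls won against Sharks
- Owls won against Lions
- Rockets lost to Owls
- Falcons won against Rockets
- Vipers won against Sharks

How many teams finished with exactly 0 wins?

1

Win totals: Sharks 0, Giants 4, Foxes 1, Wolves 7, Falcons 5, Lions 6, Owls 8, Rockets 3, Vipers 2.
Exactly 0: Sharks — 1 team.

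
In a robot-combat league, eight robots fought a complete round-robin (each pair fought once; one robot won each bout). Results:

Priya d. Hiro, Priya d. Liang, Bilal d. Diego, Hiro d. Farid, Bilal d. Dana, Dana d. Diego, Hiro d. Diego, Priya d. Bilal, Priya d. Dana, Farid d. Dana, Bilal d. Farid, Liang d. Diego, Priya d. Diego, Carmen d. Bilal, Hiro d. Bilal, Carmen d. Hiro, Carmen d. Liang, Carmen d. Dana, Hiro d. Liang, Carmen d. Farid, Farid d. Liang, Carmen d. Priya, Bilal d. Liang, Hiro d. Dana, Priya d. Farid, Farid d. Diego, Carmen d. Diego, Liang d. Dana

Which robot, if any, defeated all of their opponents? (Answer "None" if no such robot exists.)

Carmen

Carmen has 7 wins out of 7 opponents — a perfect record.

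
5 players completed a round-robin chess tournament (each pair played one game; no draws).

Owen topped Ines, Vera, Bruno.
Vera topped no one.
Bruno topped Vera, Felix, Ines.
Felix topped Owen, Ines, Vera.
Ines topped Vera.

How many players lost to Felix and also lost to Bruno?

Felix beat: Vera, Ines, Owen.
Bruno beat: Vera, Ines, Felix.
Both beat: Vera, Ines — 2.

2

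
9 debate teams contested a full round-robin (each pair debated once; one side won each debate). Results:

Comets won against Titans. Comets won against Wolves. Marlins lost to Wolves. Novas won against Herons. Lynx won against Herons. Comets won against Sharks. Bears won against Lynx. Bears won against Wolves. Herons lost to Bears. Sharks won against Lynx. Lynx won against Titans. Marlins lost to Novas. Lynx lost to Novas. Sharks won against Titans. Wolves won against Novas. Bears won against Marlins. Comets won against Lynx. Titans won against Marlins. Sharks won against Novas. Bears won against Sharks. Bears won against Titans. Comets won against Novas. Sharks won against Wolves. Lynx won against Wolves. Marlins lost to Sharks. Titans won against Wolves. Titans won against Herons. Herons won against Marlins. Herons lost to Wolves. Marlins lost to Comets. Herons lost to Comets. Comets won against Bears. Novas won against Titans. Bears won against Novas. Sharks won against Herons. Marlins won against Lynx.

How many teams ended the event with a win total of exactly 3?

3

Win totals: Comets 8, Marlins 1, Wolves 3, Bears 7, Herons 1, Lynx 3, Titans 3, Novas 4, Sharks 6.
Exactly 3: Wolves, Lynx, Titans — 3 teams.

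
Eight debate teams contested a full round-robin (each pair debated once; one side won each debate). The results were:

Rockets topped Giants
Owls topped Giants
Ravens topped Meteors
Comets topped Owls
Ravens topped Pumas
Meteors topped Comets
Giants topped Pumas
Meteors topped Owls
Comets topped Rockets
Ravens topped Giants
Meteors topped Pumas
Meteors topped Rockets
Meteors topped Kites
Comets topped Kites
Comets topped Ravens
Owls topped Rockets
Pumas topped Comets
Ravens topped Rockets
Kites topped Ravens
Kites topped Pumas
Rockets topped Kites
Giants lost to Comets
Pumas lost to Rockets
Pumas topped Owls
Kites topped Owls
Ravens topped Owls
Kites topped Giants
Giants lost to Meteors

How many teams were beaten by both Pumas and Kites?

1

Pumas beat: Comets, Owls.
Kites beat: Pumas, Ravens, Giants, Owls.
Both beat: Owls — 1.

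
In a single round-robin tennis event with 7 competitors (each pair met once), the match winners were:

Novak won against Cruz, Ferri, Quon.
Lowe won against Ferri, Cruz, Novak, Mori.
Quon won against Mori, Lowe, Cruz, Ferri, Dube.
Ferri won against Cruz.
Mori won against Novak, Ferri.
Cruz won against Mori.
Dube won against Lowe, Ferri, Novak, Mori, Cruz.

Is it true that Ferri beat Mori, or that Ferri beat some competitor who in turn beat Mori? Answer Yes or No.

Yes

Ferri did not beat Mori directly.
Ferri beat Cruz. Of those, Cruz beat Mori.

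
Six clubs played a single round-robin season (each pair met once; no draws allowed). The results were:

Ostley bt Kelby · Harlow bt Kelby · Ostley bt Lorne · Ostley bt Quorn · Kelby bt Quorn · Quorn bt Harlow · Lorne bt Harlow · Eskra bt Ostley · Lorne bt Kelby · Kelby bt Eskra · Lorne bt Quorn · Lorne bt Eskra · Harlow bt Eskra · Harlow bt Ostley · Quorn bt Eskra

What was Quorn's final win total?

Quorn's results: beat Eskra, Harlow; lost to Lorne, Kelby, Ostley.
That is 2 wins.

2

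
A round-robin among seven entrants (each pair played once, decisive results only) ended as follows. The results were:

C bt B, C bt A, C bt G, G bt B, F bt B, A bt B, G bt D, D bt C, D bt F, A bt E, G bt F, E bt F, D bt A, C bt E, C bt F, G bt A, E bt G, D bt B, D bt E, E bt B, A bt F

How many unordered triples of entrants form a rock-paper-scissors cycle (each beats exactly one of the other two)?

Win totals: A 3, B 0, C 5, D 5, E 3, F 1, G 4.
An entrant with w wins dominates both others in C(w,2) triples; summing gives 3 + 0 + 10 + 10 + 3 + 0 + 6 = 32 transitive triples.
Total triples C(7,3) = 35, so cyclic triples = 35 − 32 = 3.

3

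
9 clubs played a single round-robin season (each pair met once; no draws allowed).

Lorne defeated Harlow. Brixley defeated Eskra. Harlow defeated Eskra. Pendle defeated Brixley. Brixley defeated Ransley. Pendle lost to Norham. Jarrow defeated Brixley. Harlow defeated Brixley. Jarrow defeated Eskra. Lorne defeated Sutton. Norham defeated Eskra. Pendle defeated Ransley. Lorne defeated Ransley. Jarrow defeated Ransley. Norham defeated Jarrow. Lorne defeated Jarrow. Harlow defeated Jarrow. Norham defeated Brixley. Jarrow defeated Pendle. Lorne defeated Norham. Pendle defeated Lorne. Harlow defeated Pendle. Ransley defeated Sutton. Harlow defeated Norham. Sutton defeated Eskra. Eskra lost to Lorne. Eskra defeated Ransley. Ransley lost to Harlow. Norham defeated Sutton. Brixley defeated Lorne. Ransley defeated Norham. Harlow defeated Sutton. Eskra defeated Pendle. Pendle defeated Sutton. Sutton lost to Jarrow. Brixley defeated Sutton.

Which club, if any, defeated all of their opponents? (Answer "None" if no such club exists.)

None

Highest win total is Harlow with 7 (out of 8 possible).
Harlow lost to Lorne, so no club went undefeated.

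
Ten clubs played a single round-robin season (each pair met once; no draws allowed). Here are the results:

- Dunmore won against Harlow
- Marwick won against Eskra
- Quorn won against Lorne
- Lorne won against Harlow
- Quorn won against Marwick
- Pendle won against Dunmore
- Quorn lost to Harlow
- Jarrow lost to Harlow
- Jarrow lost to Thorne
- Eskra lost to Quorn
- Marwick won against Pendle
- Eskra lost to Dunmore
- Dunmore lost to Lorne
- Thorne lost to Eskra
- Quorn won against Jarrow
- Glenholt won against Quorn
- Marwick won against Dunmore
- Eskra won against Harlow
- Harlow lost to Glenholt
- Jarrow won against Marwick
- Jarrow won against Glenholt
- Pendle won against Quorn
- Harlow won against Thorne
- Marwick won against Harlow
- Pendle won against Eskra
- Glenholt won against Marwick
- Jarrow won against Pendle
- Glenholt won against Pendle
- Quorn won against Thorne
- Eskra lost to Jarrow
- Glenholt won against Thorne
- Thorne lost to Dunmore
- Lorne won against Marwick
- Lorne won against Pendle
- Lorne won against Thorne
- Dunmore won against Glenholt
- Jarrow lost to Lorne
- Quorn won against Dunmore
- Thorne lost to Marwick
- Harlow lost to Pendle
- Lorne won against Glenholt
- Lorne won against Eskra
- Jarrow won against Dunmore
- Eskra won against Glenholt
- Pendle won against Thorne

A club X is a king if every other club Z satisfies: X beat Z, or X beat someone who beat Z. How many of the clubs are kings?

Harlow reaches everyone (king).
Glenholt reaches everyone (king).
Thorne cannot reach Harlow, Quorn, Lorne in two steps.
Marwick cannot reach Lorne in two steps.
Pendle reaches everyone (king).
Dunmore cannot reach Lorne in two steps.
Quorn reaches everyone (king).
Eskra cannot reach Dunmore, Lorne in two steps.
Jarrow cannot reach Lorne in two steps.
Lorne reaches everyone (king).
Kings: Harlow, Glenholt, Pendle, Quorn, Lorne — 5.

5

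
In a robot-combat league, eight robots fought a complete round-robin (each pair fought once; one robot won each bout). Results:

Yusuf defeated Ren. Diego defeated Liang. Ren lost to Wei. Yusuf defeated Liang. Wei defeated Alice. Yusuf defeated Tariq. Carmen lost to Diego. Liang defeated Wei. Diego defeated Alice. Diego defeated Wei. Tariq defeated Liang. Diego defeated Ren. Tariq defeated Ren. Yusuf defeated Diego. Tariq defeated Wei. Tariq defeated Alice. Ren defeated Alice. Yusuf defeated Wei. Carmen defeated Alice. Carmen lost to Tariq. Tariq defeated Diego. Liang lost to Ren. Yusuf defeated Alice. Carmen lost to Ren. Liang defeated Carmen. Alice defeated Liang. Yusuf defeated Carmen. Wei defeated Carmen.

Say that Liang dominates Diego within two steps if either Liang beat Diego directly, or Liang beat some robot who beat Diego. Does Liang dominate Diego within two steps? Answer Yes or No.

Liang did not beat Diego directly.
Liang beat Wei, Carmen, but each of them lost to Diego. No two-step path.

No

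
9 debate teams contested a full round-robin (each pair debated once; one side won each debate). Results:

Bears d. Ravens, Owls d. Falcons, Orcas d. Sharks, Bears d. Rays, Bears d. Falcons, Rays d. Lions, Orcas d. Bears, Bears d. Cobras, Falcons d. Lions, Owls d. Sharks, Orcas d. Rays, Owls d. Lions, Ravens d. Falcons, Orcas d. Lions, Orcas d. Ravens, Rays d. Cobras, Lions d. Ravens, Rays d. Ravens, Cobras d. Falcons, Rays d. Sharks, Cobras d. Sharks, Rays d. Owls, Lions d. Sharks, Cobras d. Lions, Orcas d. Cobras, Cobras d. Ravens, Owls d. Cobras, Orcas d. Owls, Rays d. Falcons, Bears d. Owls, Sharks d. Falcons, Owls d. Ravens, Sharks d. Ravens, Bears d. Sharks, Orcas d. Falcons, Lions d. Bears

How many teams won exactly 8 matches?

Win totals: Cobras 4, Ravens 1, Falcons 1, Lions 3, Sharks 2, Orcas 8, Bears 6, Rays 6, Owls 5.
Exactly 8: Orcas — 1 team.

1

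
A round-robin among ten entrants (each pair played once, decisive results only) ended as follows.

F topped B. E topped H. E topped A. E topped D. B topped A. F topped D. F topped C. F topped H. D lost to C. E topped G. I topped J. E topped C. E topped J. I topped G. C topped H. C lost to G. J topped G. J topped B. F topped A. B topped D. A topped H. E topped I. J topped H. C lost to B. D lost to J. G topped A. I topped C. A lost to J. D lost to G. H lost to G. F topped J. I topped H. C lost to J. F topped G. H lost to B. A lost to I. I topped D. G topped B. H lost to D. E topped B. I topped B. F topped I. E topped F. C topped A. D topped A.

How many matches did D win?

2

D's results: beat A, H; lost to B, C, E, F, G, I, J.
That is 2 wins.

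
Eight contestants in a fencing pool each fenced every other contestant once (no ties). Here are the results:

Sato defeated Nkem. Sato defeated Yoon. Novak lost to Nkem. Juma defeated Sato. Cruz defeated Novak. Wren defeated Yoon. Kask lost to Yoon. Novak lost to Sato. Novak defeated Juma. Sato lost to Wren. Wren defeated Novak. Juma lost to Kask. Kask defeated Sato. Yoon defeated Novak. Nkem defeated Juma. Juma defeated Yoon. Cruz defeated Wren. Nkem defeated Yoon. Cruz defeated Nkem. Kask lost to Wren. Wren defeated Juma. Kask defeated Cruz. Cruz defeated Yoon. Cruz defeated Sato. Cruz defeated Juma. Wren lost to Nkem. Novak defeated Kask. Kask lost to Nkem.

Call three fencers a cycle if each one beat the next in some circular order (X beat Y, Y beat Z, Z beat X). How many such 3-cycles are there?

12

Win totals: Nkem 5, Yoon 2, Sato 3, Kask 3, Juma 2, Novak 2, Wren 5, Cruz 6.
A fencer with w wins dominates both others in C(w,2) triples; summing gives 10 + 1 + 3 + 3 + 1 + 1 + 10 + 15 = 44 transitive triples.
Total triples C(8,3) = 56, so cyclic triples = 56 − 44 = 12.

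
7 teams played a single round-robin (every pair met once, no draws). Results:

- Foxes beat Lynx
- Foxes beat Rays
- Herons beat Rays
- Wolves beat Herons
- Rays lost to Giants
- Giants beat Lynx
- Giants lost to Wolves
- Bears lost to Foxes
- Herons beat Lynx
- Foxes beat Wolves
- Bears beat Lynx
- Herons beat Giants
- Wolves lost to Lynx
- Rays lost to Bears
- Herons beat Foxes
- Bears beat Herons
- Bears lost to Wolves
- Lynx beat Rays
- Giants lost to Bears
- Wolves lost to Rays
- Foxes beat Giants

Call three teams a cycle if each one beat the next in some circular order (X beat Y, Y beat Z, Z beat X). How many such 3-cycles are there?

8

Win totals: Bears 4, Herons 4, Lynx 2, Rays 1, Giants 2, Foxes 5, Wolves 3.
A team with w wins dominates both others in C(w,2) triples; summing gives 6 + 6 + 1 + 0 + 1 + 10 + 3 = 27 transitive triples.
Total triples C(7,3) = 35, so cyclic triples = 35 − 27 = 8.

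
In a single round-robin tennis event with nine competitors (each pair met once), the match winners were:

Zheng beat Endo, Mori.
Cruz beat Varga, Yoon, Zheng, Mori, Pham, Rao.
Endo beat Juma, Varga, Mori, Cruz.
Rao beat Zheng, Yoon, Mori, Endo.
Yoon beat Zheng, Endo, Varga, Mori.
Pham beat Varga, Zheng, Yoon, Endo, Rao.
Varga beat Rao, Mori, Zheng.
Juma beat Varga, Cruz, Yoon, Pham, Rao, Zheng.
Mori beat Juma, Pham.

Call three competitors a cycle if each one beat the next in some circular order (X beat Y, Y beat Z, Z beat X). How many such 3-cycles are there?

21

Win totals: Cruz 6, Mori 2, Rao 4, Varga 3, Endo 4, Juma 6, Pham 5, Zheng 2, Yoon 4.
A competitor with w wins dominates both others in C(w,2) triples; summing gives 15 + 1 + 6 + 3 + 6 + 15 + 10 + 1 + 6 = 63 transitive triples.
Total triples C(9,3) = 84, so cyclic triples = 84 − 63 = 21.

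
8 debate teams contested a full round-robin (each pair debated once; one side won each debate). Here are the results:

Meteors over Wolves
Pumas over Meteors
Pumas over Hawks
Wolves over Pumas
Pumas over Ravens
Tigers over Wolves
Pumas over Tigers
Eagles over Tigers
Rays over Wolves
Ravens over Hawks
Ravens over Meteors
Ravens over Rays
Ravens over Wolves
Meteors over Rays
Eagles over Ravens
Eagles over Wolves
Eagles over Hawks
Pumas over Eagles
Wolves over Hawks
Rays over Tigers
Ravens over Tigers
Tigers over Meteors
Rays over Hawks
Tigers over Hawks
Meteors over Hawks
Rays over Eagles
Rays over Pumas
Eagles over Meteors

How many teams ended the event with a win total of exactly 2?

1

Win totals: Eagles 5, Meteors 3, Wolves 2, Ravens 5, Tigers 3, Rays 5, Hawks 0, Pumas 5.
Exactly 2: Wolves — 1 team.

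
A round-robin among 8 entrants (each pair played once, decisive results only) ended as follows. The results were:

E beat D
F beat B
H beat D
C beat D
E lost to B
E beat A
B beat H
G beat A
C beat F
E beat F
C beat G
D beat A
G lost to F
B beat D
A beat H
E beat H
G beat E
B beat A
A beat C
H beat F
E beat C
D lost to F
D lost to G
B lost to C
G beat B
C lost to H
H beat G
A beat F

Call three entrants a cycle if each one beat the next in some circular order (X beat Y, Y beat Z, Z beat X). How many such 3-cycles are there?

Win totals: A 3, B 4, C 4, D 1, E 5, F 3, G 4, H 4.
An entrant with w wins dominates both others in C(w,2) triples; summing gives 3 + 6 + 6 + 0 + 10 + 3 + 6 + 6 = 40 transitive triples.
Total triples C(8,3) = 56, so cyclic triples = 56 − 40 = 16.

16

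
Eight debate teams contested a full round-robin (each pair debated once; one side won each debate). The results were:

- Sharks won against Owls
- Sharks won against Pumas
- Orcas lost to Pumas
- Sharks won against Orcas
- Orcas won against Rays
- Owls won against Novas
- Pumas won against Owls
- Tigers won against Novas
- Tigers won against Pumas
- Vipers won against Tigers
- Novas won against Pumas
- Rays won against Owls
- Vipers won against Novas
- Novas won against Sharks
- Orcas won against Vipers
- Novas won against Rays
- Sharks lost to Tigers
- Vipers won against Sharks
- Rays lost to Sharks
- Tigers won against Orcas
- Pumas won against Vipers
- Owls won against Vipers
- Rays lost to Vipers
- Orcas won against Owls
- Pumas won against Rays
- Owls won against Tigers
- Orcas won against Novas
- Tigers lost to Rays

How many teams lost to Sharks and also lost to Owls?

0

Sharks beat: Owls, Rays, Pumas, Orcas.
Owls beat: Novas, Vipers, Tigers.
No one was beaten by both.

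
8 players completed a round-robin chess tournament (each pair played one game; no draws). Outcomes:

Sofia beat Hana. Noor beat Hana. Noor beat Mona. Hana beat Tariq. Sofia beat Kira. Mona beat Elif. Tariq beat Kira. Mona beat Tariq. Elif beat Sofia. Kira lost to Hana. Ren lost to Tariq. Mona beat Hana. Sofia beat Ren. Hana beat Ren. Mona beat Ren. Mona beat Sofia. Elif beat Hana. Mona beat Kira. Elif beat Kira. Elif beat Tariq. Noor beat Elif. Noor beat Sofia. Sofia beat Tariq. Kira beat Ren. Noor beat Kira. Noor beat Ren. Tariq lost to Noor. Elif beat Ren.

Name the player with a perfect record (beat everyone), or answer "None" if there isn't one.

Noor

Noor has 7 wins out of 7 opponents — a perfect record.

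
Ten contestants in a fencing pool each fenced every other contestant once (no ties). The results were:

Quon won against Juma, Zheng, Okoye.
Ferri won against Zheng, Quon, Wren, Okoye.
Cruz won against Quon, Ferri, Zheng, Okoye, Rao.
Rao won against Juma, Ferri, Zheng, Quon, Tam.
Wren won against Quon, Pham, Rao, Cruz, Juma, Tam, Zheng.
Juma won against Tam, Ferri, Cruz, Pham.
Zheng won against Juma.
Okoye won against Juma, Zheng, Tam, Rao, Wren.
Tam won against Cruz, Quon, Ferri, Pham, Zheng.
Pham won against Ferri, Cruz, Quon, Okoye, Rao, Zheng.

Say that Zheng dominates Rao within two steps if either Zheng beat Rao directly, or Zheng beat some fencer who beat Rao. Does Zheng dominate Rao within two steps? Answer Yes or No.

No

Zheng did not beat Rao directly.
Zheng beat Juma, but each of them lost to Rao. No two-step path.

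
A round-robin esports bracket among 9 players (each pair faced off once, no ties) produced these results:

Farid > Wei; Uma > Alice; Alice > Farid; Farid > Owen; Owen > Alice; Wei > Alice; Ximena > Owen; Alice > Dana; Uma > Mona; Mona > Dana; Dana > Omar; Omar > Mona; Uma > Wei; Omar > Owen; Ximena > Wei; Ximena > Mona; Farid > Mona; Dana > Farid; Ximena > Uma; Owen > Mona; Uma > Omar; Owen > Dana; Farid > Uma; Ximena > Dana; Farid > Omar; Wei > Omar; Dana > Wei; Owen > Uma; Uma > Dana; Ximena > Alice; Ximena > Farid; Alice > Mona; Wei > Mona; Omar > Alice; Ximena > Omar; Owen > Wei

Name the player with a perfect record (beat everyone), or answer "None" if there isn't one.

Ximena has 8 wins out of 8 opponents — a perfect record.

Ximena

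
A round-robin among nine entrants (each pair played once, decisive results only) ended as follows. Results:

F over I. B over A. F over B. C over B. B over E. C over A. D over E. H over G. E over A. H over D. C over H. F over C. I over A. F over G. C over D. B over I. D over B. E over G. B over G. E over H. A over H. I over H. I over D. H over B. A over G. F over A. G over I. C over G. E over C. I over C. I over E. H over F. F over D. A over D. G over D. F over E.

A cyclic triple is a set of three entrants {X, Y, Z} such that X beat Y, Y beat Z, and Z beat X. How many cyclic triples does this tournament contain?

Win totals: A 3, B 4, C 5, D 2, E 4, F 7, G 2, H 4, I 5.
An entrant with w wins dominates both others in C(w,2) triples; summing gives 3 + 6 + 10 + 1 + 6 + 21 + 1 + 6 + 10 = 64 transitive triples.
Total triples C(9,3) = 84, so cyclic triples = 84 − 64 = 20.

20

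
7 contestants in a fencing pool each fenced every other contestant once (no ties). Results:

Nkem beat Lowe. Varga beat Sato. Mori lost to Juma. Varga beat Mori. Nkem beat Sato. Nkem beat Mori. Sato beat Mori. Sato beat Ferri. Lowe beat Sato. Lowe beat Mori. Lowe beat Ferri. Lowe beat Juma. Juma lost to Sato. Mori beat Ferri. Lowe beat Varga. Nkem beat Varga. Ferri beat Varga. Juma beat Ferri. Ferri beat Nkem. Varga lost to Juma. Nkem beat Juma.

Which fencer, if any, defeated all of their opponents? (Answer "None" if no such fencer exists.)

Highest win total is Nkem with 5 (out of 6 possible).
Nkem lost to Ferri, so no fencer went undefeated.

None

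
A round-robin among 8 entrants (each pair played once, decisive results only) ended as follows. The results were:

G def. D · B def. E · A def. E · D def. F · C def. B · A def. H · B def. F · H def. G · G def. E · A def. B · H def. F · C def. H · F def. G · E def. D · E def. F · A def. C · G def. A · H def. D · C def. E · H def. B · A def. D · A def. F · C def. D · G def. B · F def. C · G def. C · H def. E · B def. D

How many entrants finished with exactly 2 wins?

2

Win totals: A 6, B 3, C 4, D 1, E 2, F 2, G 5, H 5.
Exactly 2: E, F — 2 entrants.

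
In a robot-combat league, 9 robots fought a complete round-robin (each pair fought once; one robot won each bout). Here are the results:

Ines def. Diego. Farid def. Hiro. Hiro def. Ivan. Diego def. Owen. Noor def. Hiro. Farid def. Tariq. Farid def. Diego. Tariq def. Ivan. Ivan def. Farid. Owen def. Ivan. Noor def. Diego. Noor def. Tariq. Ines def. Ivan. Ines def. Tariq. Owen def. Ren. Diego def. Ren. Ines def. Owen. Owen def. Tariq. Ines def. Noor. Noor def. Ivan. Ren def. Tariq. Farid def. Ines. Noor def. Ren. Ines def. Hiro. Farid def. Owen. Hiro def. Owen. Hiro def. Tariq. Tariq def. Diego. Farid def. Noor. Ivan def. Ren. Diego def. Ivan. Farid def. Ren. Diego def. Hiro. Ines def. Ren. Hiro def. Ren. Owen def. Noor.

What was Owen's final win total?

Owen's results: beat Ren, Tariq, Noor, Ivan; lost to Hiro, Diego, Ines, Farid.
That is 4 wins.

4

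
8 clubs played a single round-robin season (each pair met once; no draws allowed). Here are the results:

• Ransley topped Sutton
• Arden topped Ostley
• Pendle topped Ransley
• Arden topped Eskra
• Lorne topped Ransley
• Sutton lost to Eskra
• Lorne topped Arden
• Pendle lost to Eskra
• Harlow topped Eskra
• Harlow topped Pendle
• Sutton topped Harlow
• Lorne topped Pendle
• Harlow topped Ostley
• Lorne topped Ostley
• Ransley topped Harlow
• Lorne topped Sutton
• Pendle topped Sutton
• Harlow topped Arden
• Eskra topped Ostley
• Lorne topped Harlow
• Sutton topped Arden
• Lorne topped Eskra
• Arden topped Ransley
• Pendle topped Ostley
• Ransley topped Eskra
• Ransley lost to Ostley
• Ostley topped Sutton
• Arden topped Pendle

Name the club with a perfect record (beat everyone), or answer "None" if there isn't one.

Lorne has 7 wins out of 7 opponents — a perfect record.

Lorne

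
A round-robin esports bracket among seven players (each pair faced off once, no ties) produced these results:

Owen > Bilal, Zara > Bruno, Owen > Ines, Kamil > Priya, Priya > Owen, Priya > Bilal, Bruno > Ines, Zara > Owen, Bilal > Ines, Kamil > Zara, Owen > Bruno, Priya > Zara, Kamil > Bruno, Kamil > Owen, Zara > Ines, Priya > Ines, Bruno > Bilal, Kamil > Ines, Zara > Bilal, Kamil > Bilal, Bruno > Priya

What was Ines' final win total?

0

Ines' results: beat no one; lost to Bilal, Kamil, Owen, Priya, Zara, Bruno.
That is 0 wins.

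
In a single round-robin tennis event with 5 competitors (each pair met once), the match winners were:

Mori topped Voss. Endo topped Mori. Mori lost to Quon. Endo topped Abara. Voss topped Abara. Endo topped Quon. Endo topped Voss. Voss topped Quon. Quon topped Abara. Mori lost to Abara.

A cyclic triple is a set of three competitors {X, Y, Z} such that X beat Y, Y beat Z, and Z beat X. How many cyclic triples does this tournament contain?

2

Win totals: Voss 2, Abara 1, Quon 2, Mori 1, Endo 4.
A competitor with w wins dominates both others in C(w,2) triples; summing gives 1 + 0 + 1 + 0 + 6 = 8 transitive triples.
Total triples C(5,3) = 10, so cyclic triples = 10 − 8 = 2.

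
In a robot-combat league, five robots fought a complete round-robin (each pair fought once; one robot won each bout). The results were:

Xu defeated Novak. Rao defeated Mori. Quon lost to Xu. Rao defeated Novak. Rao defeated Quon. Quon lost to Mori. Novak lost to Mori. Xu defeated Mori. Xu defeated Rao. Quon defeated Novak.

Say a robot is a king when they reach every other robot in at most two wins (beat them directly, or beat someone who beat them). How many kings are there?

1

Rao cannot reach Xu in two steps.
Mori cannot reach Rao, Xu in two steps.
Quon cannot reach Rao, Mori, Xu in two steps.
Novak cannot reach Rao, Mori, Quon, Xu in two steps.
Xu reaches everyone (king).
Kings: Xu — 1.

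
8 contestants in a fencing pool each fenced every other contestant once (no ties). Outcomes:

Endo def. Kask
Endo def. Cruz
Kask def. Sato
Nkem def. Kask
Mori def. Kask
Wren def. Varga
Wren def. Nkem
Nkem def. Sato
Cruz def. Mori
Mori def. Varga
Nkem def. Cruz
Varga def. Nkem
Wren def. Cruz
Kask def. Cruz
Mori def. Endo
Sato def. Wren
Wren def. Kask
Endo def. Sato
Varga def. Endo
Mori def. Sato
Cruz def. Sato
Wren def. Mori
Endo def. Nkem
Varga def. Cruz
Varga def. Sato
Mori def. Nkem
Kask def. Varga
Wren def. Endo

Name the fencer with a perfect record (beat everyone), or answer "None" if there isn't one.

None

Highest win total is Wren with 6 (out of 7 possible).
Wren lost to Sato, so no fencer went undefeated.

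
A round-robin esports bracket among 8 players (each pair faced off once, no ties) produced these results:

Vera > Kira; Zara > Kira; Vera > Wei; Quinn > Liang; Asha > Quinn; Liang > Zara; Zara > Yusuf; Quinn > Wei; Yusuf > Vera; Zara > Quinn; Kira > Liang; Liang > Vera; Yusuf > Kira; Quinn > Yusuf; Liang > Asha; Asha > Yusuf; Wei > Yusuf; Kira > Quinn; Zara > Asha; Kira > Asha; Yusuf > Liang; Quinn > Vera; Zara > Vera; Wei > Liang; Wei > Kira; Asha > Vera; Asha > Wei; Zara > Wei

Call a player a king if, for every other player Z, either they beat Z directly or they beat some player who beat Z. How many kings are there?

Zara reaches everyone (king).
Kira reaches everyone (king).
Vera cannot reach Zara in two steps.
Liang reaches everyone (king).
Wei reaches everyone (king).
Asha cannot reach Zara in two steps.
Yusuf reaches everyone (king).
Quinn reaches everyone (king).
Kings: Zara, Kira, Liang, Wei, Yusuf, Quinn — 6.

6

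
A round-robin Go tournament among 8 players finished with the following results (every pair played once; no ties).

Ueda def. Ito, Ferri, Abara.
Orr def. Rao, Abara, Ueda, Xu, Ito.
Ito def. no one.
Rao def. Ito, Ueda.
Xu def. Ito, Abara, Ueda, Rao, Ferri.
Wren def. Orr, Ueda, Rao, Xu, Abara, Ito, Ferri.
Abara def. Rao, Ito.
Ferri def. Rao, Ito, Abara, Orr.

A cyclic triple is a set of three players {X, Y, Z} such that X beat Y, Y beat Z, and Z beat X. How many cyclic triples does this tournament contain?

Win totals: Ferri 4, Ito 0, Ueda 3, Wren 7, Rao 2, Xu 5, Orr 5, Abara 2.
A player with w wins dominates both others in C(w,2) triples; summing gives 6 + 0 + 3 + 21 + 1 + 10 + 10 + 1 = 52 transitive triples.
Total triples C(8,3) = 56, so cyclic triples = 56 − 52 = 4.

4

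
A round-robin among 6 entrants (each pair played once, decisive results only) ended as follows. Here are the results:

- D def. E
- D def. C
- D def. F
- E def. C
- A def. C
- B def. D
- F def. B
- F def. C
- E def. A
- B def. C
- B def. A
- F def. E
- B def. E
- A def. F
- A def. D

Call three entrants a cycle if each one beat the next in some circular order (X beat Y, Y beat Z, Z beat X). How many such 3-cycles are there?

4

Of the C(6,3) = 20 triples, the cyclic ones are: {A, B, F}; {A, D, E}; {A, E, F}; {B, D, F}.
That is 4.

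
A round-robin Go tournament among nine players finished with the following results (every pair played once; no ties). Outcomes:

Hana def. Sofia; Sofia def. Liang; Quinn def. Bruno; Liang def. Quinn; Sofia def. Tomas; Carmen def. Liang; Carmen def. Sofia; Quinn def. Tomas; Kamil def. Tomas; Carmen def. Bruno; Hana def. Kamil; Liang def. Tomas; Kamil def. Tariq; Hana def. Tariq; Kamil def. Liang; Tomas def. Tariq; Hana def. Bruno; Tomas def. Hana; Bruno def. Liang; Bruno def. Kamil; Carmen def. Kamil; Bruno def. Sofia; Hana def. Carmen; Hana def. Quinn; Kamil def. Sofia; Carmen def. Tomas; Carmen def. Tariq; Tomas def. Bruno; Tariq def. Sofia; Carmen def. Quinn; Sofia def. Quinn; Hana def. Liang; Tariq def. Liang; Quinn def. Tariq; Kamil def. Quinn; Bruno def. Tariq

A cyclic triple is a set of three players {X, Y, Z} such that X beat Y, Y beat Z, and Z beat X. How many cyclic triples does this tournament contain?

Win totals: Liang 2, Bruno 4, Tomas 3, Hana 7, Sofia 3, Kamil 5, Quinn 3, Carmen 7, Tariq 2.
A player with w wins dominates both others in C(w,2) triples; summing gives 1 + 6 + 3 + 21 + 3 + 10 + 3 + 21 + 1 = 69 transitive triples.
Total triples C(9,3) = 84, so cyclic triples = 84 − 69 = 15.

15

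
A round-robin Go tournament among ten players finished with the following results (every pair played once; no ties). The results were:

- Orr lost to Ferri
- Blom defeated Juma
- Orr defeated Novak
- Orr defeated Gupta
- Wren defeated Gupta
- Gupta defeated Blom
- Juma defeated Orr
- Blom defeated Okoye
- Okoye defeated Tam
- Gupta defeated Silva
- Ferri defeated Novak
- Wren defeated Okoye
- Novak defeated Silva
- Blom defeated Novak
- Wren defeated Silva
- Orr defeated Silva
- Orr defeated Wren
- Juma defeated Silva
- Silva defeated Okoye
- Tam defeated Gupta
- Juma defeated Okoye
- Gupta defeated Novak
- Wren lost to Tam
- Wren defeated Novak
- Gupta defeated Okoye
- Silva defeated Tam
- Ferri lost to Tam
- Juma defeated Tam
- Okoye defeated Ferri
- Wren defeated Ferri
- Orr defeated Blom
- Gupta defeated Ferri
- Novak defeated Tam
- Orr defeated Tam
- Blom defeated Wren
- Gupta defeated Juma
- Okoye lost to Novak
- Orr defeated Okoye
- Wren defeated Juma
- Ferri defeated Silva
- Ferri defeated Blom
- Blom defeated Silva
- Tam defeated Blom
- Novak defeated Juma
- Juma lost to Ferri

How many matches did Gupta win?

Gupta's results: beat Okoye, Silva, Blom, Juma, Ferri, Novak; lost to Orr, Wren, Tam.
That is 6 wins.

6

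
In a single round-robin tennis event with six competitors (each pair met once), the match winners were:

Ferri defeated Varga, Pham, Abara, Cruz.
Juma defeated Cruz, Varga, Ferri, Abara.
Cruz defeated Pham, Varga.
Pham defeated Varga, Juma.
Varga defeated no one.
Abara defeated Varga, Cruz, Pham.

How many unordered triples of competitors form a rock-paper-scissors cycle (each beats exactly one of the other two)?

Of the C(6,3) = 20 triples, the cyclic ones are: {Ferri, Pham, Juma}; {Abara, Pham, Juma}; {Cruz, Pham, Juma}.
That is 3.

3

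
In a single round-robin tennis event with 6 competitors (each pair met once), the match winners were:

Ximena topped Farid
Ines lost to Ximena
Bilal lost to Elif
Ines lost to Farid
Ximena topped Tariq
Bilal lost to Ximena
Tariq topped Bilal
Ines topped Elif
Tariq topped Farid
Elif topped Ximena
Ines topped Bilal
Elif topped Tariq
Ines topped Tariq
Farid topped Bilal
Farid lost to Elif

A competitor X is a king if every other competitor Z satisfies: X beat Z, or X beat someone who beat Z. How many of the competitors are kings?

3

Ximena reaches everyone (king).
Elif reaches everyone (king).
Ines reaches everyone (king).
Tariq cannot reach Ximena, Elif in two steps.
Farid cannot reach Ximena in two steps.
Bilal cannot reach Ximena, Elif, Ines, Tariq, Farid in two steps.
Kings: Ximena, Elif, Ines — 3.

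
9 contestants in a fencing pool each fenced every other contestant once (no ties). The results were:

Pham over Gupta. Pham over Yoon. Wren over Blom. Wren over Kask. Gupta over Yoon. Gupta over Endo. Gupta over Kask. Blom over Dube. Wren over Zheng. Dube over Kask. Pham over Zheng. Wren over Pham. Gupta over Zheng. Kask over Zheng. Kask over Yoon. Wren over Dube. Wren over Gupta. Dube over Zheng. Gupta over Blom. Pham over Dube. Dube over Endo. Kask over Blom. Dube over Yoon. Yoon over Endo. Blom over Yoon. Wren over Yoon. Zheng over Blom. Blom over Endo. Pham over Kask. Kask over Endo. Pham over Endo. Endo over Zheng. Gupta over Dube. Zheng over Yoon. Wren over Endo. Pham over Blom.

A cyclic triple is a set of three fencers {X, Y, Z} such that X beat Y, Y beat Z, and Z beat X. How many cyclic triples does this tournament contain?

Win totals: Dube 4, Endo 1, Wren 8, Zheng 2, Pham 7, Gupta 6, Yoon 1, Blom 3, Kask 4.
A fencer with w wins dominates both others in C(w,2) triples; summing gives 6 + 0 + 28 + 1 + 21 + 15 + 0 + 3 + 6 = 80 transitive triples.
Total triples C(9,3) = 84, so cyclic triples = 84 − 80 = 4.

4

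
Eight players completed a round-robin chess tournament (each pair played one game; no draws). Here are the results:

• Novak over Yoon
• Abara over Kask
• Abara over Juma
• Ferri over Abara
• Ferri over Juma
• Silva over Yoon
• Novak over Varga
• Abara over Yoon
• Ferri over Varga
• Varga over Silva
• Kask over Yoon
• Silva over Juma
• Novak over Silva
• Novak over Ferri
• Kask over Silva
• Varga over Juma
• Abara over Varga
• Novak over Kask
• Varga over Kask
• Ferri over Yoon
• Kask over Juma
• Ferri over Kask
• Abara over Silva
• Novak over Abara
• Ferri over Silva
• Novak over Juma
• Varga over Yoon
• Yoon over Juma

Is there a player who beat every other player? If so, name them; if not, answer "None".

Novak

Novak has 7 wins out of 7 opponents — a perfect record.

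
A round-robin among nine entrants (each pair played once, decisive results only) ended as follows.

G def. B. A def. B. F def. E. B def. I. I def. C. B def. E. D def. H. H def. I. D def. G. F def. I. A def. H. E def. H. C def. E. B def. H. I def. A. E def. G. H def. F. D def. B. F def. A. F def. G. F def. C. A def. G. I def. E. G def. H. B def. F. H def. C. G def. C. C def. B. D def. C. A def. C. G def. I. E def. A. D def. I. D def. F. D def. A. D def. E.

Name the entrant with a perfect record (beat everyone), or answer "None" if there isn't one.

D has 8 wins out of 8 opponents — a perfect record.

D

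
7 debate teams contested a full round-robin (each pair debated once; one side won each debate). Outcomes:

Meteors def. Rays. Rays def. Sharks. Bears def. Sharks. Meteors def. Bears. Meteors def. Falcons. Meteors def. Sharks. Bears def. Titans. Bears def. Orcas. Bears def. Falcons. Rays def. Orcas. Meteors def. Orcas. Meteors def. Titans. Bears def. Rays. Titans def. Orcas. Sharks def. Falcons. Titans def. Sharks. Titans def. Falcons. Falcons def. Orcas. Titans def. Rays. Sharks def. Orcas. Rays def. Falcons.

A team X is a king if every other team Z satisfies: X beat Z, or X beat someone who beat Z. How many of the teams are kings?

Bears cannot reach Meteors in two steps.
Rays cannot reach Bears, Meteors, Titans in two steps.
Falcons cannot reach Bears, Rays, Sharks, Meteors, Titans in two steps.
Sharks cannot reach Bears, Rays, Meteors, Titans in two steps.
Orcas cannot reach Bears, Rays, Falcons, Sharks, Meteors, Titans in two steps.
Meteors reaches everyone (king).
Titans cannot reach Bears, Meteors in two steps.
Kings: Meteors — 1.

1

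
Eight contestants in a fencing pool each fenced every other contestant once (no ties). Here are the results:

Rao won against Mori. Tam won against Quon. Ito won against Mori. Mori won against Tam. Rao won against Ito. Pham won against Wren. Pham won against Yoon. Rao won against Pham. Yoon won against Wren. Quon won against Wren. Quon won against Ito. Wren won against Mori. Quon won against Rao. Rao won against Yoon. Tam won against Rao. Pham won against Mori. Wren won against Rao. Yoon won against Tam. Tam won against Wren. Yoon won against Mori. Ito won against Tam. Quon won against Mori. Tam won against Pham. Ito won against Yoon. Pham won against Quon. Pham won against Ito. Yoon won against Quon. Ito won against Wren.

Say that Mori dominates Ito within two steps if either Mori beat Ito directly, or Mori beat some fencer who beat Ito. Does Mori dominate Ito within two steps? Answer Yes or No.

Mori did not beat Ito directly.
Mori beat Tam, but each of them lost to Ito. No two-step path.

No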